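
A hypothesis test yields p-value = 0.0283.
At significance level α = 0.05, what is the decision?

Answer: reject H₀

Derivation:
Compare p-value to α:
0.0283 < 0.05
Decision: reject H₀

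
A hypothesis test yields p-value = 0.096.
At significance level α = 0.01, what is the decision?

Answer: fail to reject H₀

Derivation:
Compare p-value to α:
0.096 ≥ 0.01
Decision: fail to reject H₀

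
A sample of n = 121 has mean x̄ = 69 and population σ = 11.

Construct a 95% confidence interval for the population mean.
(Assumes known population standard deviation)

Answer: (67.0400, 70.9600)

Derivation:
Confidence level: 95%, α = 0.05
z_0.025 = 1.960
SE = σ/√n = 11/√121 = 1.0000
Margin of error = 1.960 × 1.0000 = 1.9600
CI: x̄ ± margin = 69 ± 1.9600
CI: (67.0400, 70.9600)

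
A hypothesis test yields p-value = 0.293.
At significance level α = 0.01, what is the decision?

Answer: fail to reject H₀

Derivation:
Compare p-value to α:
0.293 ≥ 0.01
Decision: fail to reject H₀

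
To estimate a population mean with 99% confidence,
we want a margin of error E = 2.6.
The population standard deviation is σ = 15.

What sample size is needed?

Answer: n = 221

Derivation:
z_0.005 = 2.576
n = (z×σ/E)² = (2.576×15/2.6)²
n = 220.8653
Round up: n = 221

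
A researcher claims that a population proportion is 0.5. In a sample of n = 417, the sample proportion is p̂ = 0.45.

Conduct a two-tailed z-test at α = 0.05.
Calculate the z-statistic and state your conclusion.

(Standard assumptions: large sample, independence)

H₀: p = 0.5, H₁: p ≠ 0.5
Standard error: SE = √(p₀(1-p₀)/n) = √(0.5×0.5/417) = 0.024485
z-statistic: z = (p̂ - p₀)/SE = (0.45 - 0.5)/0.024485 = -2.0421
Critical value: z_0.025 = ±1.960
p-value = 0.0411
Decision: reject H₀ at α = 0.05

Answer: z = -2.0421, reject H₀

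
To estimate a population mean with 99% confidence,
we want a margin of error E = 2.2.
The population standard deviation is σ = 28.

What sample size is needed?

Answer: n = 1075

Derivation:
z_0.005 = 2.576
n = (z×σ/E)² = (2.576×28/2.2)²
n = 1074.8860
Round up: n = 1075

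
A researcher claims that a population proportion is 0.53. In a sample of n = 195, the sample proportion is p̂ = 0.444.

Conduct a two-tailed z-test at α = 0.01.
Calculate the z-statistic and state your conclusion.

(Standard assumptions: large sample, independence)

Answer: z = -2.4062, fail to reject H₀

Derivation:
H₀: p = 0.53, H₁: p ≠ 0.53
Standard error: SE = √(p₀(1-p₀)/n) = √(0.53×0.47/195) = 0.035741
z-statistic: z = (p̂ - p₀)/SE = (0.444 - 0.53)/0.035741 = -2.4062
Critical value: z_0.005 = ±2.576
p-value = 0.0161
Decision: fail to reject H₀ at α = 0.01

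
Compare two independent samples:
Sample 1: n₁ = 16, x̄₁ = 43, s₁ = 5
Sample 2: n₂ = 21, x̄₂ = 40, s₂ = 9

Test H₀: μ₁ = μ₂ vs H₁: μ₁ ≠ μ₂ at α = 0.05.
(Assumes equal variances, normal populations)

Answer: t = 1.1975, fail to reject H₀

Derivation:
Pooled variance: s²_p = [15×5² + 20×9²]/(35) = 57.0000
s_p = 7.5498
SE = s_p×√(1/n₁ + 1/n₂) = 7.5498×√(1/16 + 1/21) = 2.5053
t = (x̄₁ - x̄₂)/SE = (43 - 40)/2.5053 = 1.1975
df = 35, t-critical = ±2.030
Decision: fail to reject H₀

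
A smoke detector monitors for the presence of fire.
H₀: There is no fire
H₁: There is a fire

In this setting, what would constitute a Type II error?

A Type I error (probability α) occurs when we reject a true H₀.
A Type II error (probability β) occurs when we fail to reject a false H₀.

Answer: The alarm fails to sound when there actually is a fire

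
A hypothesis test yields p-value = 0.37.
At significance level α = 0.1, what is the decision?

Compare p-value to α:
0.37 ≥ 0.1
Decision: fail to reject H₀

Answer: fail to reject H₀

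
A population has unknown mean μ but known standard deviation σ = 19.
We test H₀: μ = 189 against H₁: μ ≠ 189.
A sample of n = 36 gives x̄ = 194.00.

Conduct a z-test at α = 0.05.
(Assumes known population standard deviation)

Answer: z = 1.5789, fail to reject H₀

Derivation:
Standard error: SE = σ/√n = 19/√36 = 3.1667
z-statistic: z = (x̄ - μ₀)/SE = (194.00 - 189)/3.1667 = 1.5789
Critical value: ±1.960
p-value = 0.1144
Decision: fail to reject H₀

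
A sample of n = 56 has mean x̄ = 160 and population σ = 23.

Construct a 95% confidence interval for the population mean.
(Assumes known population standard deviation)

Answer: (153.9759, 166.0241)

Derivation:
Confidence level: 95%, α = 0.05
z_0.025 = 1.960
SE = σ/√n = 23/√56 = 3.0735
Margin of error = 1.960 × 3.0735 = 6.0241
CI: x̄ ± margin = 160 ± 6.0241
CI: (153.9759, 166.0241)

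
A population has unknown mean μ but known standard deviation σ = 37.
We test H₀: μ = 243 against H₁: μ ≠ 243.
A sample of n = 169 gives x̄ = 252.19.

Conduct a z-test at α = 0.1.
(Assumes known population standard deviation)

Answer: z = 3.2289, reject H₀

Derivation:
Standard error: SE = σ/√n = 37/√169 = 2.8462
z-statistic: z = (x̄ - μ₀)/SE = (252.19 - 243)/2.8462 = 3.2289
Critical value: ±1.645
p-value = 0.0012
Decision: reject H₀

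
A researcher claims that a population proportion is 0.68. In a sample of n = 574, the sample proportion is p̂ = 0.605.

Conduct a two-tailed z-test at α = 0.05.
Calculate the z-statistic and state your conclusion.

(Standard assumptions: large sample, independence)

Answer: z = -3.8521, reject H₀

Derivation:
H₀: p = 0.68, H₁: p ≠ 0.68
Standard error: SE = √(p₀(1-p₀)/n) = √(0.68×0.32/574) = 0.019470
z-statistic: z = (p̂ - p₀)/SE = (0.605 - 0.68)/0.019470 = -3.8521
Critical value: z_0.025 = ±1.960
p-value = 0.0001
Decision: reject H₀ at α = 0.05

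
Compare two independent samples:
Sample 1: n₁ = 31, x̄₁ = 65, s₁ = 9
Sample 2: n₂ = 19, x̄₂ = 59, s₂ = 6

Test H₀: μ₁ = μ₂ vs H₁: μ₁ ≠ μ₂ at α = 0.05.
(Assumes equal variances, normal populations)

Answer: t = 2.5717, reject H₀

Derivation:
Pooled variance: s²_p = [30×9² + 18×6²]/(48) = 64.1250
s_p = 8.0078
SE = s_p×√(1/n₁ + 1/n₂) = 8.0078×√(1/31 + 1/19) = 2.3331
t = (x̄₁ - x̄₂)/SE = (65 - 59)/2.3331 = 2.5717
df = 48, t-critical = ±2.011
Decision: reject H₀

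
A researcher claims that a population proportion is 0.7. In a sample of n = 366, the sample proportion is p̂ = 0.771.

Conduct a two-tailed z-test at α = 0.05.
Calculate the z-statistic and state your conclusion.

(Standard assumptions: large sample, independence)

Answer: z = 2.9640, reject H₀

Derivation:
H₀: p = 0.7, H₁: p ≠ 0.7
Standard error: SE = √(p₀(1-p₀)/n) = √(0.7×0.3/366) = 0.023954
z-statistic: z = (p̂ - p₀)/SE = (0.771 - 0.7)/0.023954 = 2.9640
Critical value: z_0.025 = ±1.960
p-value = 0.0030
Decision: reject H₀ at α = 0.05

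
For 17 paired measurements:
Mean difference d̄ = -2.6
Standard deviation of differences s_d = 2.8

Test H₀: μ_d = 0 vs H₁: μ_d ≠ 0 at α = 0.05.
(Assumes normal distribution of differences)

df = n - 1 = 16
SE = s_d/√n = 2.8/√17 = 0.6791
t = d̄/SE = -2.6/0.6791 = -3.8286
Critical value: t_{0.025,16} = ±2.120
p-value ≈ 0.0015
Decision: reject H₀

Answer: t = -3.8286, reject H₀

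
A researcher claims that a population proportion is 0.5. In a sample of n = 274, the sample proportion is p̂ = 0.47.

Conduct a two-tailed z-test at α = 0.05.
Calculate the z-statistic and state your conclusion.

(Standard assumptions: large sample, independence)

Answer: z = -0.9932, fail to reject H₀

Derivation:
H₀: p = 0.5, H₁: p ≠ 0.5
Standard error: SE = √(p₀(1-p₀)/n) = √(0.5×0.5/274) = 0.030206
z-statistic: z = (p̂ - p₀)/SE = (0.47 - 0.5)/0.030206 = -0.9932
Critical value: z_0.025 = ±1.960
p-value = 0.3206
Decision: fail to reject H₀ at α = 0.05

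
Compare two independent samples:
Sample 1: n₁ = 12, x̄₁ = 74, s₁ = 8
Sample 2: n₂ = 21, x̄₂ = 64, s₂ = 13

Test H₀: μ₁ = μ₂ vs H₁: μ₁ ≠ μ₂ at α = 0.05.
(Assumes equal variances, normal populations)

Answer: t = 2.4076, reject H₀

Derivation:
Pooled variance: s²_p = [11×8² + 20×13²]/(31) = 131.7419
s_p = 11.4779
SE = s_p×√(1/n₁ + 1/n₂) = 11.4779×√(1/12 + 1/21) = 4.1535
t = (x̄₁ - x̄₂)/SE = (74 - 64)/4.1535 = 2.4076
df = 31, t-critical = ±2.040
Decision: reject H₀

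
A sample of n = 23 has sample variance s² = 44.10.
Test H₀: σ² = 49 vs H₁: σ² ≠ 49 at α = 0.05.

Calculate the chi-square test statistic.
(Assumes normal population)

Answer: χ² = 19.8000, fail to reject H₀

Derivation:
df = n - 1 = 22
χ² = (n-1)s²/σ₀² = 22×44.10/49 = 19.8000
Critical values: χ²_{0.975,22} = 10.982, χ²_{0.025,22} = 36.781
Rejection region: χ² < 10.982 or χ² > 36.781
Decision: fail to reject H₀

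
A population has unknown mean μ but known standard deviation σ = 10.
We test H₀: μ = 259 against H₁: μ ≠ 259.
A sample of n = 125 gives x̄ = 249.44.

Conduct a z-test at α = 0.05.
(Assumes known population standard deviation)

Answer: z = -10.6887, reject H₀

Derivation:
Standard error: SE = σ/√n = 10/√125 = 0.8944
z-statistic: z = (x̄ - μ₀)/SE = (249.44 - 259)/0.8944 = -10.6887
Critical value: ±1.960
p-value < 0.0001
Decision: reject H₀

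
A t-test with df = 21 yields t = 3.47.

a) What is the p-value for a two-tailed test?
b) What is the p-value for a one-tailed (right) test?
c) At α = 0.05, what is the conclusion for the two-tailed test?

Answer: a) 0.0023, b) 0.0011, c) reject H₀

Derivation:
Using t-distribution with df = 21:
a) Two-tailed: p = 2×P(T > 3.47) = 0.0023
b) One-tailed: p = P(T > 3.47) = 0.0011
c) 0.0023 < 0.05, reject H₀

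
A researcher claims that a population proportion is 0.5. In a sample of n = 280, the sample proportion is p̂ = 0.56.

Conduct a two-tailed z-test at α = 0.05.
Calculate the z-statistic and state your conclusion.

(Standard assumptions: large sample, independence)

H₀: p = 0.5, H₁: p ≠ 0.5
Standard error: SE = √(p₀(1-p₀)/n) = √(0.5×0.5/280) = 0.029881
z-statistic: z = (p̂ - p₀)/SE = (0.56 - 0.5)/0.029881 = 2.0080
Critical value: z_0.025 = ±1.960
p-value = 0.0446
Decision: reject H₀ at α = 0.05

Answer: z = 2.0080, reject H₀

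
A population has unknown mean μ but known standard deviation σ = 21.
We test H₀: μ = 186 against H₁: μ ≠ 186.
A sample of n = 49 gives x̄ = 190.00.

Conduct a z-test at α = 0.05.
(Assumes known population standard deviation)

Answer: z = 1.3333, fail to reject H₀

Derivation:
Standard error: SE = σ/√n = 21/√49 = 3.0000
z-statistic: z = (x̄ - μ₀)/SE = (190.00 - 186)/3.0000 = 1.3333
Critical value: ±1.960
p-value = 0.1824
Decision: fail to reject H₀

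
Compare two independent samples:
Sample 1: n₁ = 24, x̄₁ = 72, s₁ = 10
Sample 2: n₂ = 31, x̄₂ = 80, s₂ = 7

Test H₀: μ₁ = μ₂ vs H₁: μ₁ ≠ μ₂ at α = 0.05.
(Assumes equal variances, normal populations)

Answer: t = -3.4887, reject H₀

Derivation:
Pooled variance: s²_p = [23×10² + 30×7²]/(53) = 71.1321
s_p = 8.4340
SE = s_p×√(1/n₁ + 1/n₂) = 8.4340×√(1/24 + 1/31) = 2.2931
t = (x̄₁ - x̄₂)/SE = (72 - 80)/2.2931 = -3.4887
df = 53, t-critical = ±2.006
Decision: reject H₀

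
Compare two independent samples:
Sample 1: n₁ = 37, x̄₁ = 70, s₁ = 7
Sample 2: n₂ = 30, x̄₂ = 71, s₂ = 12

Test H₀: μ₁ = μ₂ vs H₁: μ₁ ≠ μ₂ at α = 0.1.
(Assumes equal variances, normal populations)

Pooled variance: s²_p = [36×7² + 29×12²]/(65) = 91.3846
s_p = 9.5595
SE = s_p×√(1/n₁ + 1/n₂) = 9.5595×√(1/37 + 1/30) = 2.3486
t = (x̄₁ - x̄₂)/SE = (70 - 71)/2.3486 = -0.4258
df = 65, t-critical = ±1.669
Decision: fail to reject H₀

Answer: t = -0.4258, fail to reject H₀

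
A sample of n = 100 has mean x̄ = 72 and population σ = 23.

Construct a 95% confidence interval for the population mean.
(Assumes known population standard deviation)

Answer: (67.4920, 76.5080)

Derivation:
Confidence level: 95%, α = 0.05
z_0.025 = 1.960
SE = σ/√n = 23/√100 = 2.3000
Margin of error = 1.960 × 2.3000 = 4.5080
CI: x̄ ± margin = 72 ± 4.5080
CI: (67.4920, 76.5080)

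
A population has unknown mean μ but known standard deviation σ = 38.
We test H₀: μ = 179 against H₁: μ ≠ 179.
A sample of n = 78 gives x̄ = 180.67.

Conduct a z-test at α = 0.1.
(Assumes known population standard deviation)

Standard error: SE = σ/√n = 38/√78 = 4.3027
z-statistic: z = (x̄ - μ₀)/SE = (180.67 - 179)/4.3027 = 0.3881
Critical value: ±1.645
p-value = 0.6979
Decision: fail to reject H₀

Answer: z = 0.3881, fail to reject H₀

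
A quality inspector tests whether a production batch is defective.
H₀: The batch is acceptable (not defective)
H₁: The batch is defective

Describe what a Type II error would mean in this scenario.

Answer: Shipping a defective batch to customers

Derivation:
Type I error (α): Rejecting H₀ when H₀ is true
Type II error (β): Failing to reject H₀ when H₁ is true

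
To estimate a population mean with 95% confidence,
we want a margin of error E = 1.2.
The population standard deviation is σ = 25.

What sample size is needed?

z_0.025 = 1.960
n = (z×σ/E)² = (1.960×25/1.2)²
n = 1667.3611
Round up: n = 1668

Answer: n = 1668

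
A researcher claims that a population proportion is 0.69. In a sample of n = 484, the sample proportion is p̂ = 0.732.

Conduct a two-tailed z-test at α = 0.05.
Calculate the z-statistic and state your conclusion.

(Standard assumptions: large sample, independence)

H₀: p = 0.69, H₁: p ≠ 0.69
Standard error: SE = √(p₀(1-p₀)/n) = √(0.69×0.31/484) = 0.021022
z-statistic: z = (p̂ - p₀)/SE = (0.732 - 0.69)/0.021022 = 1.9979
Critical value: z_0.025 = ±1.960
p-value = 0.0457
Decision: reject H₀ at α = 0.05

Answer: z = 1.9979, reject H₀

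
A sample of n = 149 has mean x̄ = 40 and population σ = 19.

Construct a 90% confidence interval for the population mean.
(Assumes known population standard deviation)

Answer: (37.4396, 42.5604)

Derivation:
Confidence level: 90%, α = 0.1
z_0.05 = 1.645
SE = σ/√n = 19/√149 = 1.5565
Margin of error = 1.645 × 1.5565 = 2.5604
CI: x̄ ± margin = 40 ± 2.5604
CI: (37.4396, 42.5604)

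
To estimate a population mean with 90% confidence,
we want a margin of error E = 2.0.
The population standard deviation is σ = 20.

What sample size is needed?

Answer: n = 271

Derivation:
z_0.05 = 1.645
n = (z×σ/E)² = (1.645×20/2.0)²
n = 270.6025
Round up: n = 271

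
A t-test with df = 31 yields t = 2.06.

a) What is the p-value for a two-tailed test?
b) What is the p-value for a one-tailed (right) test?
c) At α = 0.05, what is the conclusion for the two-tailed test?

Using t-distribution with df = 31:
a) Two-tailed: p = 2×P(T > 2.06) = 0.0479
b) One-tailed: p = P(T > 2.06) = 0.0239
c) 0.0479 < 0.05, reject H₀

Answer: a) 0.0479, b) 0.0239, c) reject H₀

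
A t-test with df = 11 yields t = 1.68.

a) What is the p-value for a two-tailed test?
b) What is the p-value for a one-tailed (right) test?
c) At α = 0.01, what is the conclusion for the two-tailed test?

Using t-distribution with df = 11:
a) Two-tailed: p = 2×P(T > 1.68) = 0.1211
b) One-tailed: p = P(T > 1.68) = 0.0606
c) 0.1211 ≥ 0.01, fail to reject H₀

Answer: a) 0.1211, b) 0.0606, c) fail to reject H₀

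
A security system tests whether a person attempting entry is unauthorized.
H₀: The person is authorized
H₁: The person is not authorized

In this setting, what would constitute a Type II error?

Answer: Granting entry to an unauthorized person

Derivation:
Type I error: rejecting H₀ when it is actually true (false positive).
Type II error: failing to reject H₀ when H₁ is actually true (false negative).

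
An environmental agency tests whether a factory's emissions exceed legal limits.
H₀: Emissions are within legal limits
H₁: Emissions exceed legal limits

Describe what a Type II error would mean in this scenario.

Answer: Failing to cite a factory whose emissions actually exceed the limit

Derivation:
A Type I error (probability α) occurs when we reject a true H₀.
A Type II error (probability β) occurs when we fail to reject a false H₀.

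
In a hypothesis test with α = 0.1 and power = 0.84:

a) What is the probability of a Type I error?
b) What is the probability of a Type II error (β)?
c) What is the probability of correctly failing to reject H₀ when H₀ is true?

a) Type I error probability = α = 0.1
b) Power = P(reject H₀ | H₁ true) = 1 - β = 0.84, so Type II error probability = β = 1 - Power = 0.16
c) P(fail to reject H₀ | H₀ true) = 1 - α = 0.9

Answer: a) 0.1, b) 0.16, c) 0.9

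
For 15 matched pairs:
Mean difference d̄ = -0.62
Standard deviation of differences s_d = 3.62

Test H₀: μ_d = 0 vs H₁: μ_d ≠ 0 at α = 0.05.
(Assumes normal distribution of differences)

df = n - 1 = 14
SE = s_d/√n = 3.62/√15 = 0.9347
t = d̄/SE = -0.62/0.9347 = -0.6633
Critical value: t_{0.025,14} = ±2.145
p-value ≈ 0.5179
Decision: fail to reject H₀

Answer: t = -0.6633, fail to reject H₀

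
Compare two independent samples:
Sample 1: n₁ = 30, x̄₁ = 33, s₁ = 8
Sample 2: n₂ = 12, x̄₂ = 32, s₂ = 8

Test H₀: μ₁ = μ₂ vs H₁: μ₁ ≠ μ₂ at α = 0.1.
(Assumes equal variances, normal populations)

Pooled variance: s²_p = [29×8² + 11×8²]/(40) = 64.0000
s_p = 8.0000
SE = s_p×√(1/n₁ + 1/n₂) = 8.0000×√(1/30 + 1/12) = 2.7325
t = (x̄₁ - x̄₂)/SE = (33 - 32)/2.7325 = 0.3660
df = 40, t-critical = ±1.684
Decision: fail to reject H₀

Answer: t = 0.3660, fail to reject H₀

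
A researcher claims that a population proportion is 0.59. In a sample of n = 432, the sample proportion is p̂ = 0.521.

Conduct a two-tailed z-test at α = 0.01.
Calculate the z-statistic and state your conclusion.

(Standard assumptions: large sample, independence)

H₀: p = 0.59, H₁: p ≠ 0.59
Standard error: SE = √(p₀(1-p₀)/n) = √(0.59×0.41/432) = 0.023663
z-statistic: z = (p̂ - p₀)/SE = (0.521 - 0.59)/0.023663 = -2.9159
Critical value: z_0.005 = ±2.576
p-value = 0.0035
Decision: reject H₀ at α = 0.01

Answer: z = -2.9159, reject H₀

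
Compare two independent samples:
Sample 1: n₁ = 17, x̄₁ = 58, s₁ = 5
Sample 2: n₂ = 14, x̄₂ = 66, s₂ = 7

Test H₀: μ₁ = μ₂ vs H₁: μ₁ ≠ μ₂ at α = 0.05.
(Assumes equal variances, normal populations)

Answer: t = -3.7070, reject H₀

Derivation:
Pooled variance: s²_p = [16×5² + 13×7²]/(29) = 35.7586
s_p = 5.9798
SE = s_p×√(1/n₁ + 1/n₂) = 5.9798×√(1/17 + 1/14) = 2.1581
t = (x̄₁ - x̄₂)/SE = (58 - 66)/2.1581 = -3.7070
df = 29, t-critical = ±2.045
Decision: reject H₀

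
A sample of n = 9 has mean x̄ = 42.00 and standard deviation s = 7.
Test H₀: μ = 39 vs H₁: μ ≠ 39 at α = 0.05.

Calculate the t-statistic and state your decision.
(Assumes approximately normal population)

Answer: t = 1.2857, fail to reject H₀

Derivation:
df = n - 1 = 8
SE = s/√n = 7/√9 = 2.3333
t = (x̄ - μ₀)/SE = (42.00 - 39)/2.3333 = 1.2857
Critical value: t_{0.025,8} = ±2.306
p-value ≈ 0.2345
Decision: fail to reject H₀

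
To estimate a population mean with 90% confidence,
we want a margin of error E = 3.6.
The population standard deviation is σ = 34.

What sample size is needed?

z_0.05 = 1.645
n = (z×σ/E)² = (1.645×34/3.6)²
n = 241.3707
Round up: n = 242

Answer: n = 242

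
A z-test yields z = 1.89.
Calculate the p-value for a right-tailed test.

For z = 1.89:
p = P(Z > 1.89) = 1 - Φ(1.89) = 0.0294

Answer: p-value ≈ 0.0294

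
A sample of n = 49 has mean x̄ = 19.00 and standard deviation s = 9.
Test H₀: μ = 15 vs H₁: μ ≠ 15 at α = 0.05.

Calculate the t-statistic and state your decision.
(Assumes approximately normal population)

df = n - 1 = 48
SE = s/√n = 9/√49 = 1.2857
t = (x̄ - μ₀)/SE = (19.00 - 15)/1.2857 = 3.1111
Critical value: t_{0.025,48} = ±2.011
p-value ≈ 0.0031
Decision: reject H₀

Answer: t = 3.1111, reject H₀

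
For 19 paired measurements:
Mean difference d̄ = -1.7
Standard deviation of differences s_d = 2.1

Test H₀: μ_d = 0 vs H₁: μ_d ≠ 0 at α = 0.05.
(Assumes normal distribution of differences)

Answer: t = -3.5284, reject H₀

Derivation:
df = n - 1 = 18
SE = s_d/√n = 2.1/√19 = 0.4818
t = d̄/SE = -1.7/0.4818 = -3.5284
Critical value: t_{0.025,18} = ±2.101
p-value ≈ 0.0024
Decision: reject H₀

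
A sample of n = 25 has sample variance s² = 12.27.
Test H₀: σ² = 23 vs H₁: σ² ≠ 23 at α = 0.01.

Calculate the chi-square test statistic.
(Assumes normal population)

df = n - 1 = 24
χ² = (n-1)s²/σ₀² = 24×12.27/23 = 12.8035
Critical values: χ²_{0.995,24} = 9.886, χ²_{0.005,24} = 45.559
Rejection region: χ² < 9.886 or χ² > 45.559
Decision: fail to reject H₀

Answer: χ² = 12.8035, fail to reject H₀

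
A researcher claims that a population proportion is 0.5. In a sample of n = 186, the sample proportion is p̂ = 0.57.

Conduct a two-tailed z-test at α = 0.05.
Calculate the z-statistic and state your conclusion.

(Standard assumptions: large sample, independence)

Answer: z = 1.9093, fail to reject H₀

Derivation:
H₀: p = 0.5, H₁: p ≠ 0.5
Standard error: SE = √(p₀(1-p₀)/n) = √(0.5×0.5/186) = 0.036662
z-statistic: z = (p̂ - p₀)/SE = (0.57 - 0.5)/0.036662 = 1.9093
Critical value: z_0.025 = ±1.960
p-value = 0.0562
Decision: fail to reject H₀ at α = 0.05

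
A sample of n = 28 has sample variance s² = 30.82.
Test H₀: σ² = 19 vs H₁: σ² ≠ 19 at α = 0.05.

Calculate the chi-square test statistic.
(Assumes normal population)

df = n - 1 = 27
χ² = (n-1)s²/σ₀² = 27×30.82/19 = 43.7968
Critical values: χ²_{0.975,27} = 14.573, χ²_{0.025,27} = 43.195
Rejection region: χ² < 14.573 or χ² > 43.195
Decision: reject H₀

Answer: χ² = 43.7968, reject H₀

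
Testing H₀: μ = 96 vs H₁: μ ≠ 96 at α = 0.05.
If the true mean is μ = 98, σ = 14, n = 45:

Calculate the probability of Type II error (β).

SE = σ/√n = 14/√45 = 2.0870
Critical values: μ₀ ± z_0.025×SE = 96 ± 1.960×2.0870
Acceptance region: (91.9095, 100.0905)
Under H₁ (μ = 98): z_high = (100.0905 - 98)/2.0870 = 1.0017, z_low = (91.9095 - 98)/2.0870 = -2.9183
β = P(not reject | H₁) = Φ(1.0017) - Φ(-2.9183) ≈ 0.8400

Answer: β ≈ 0.8400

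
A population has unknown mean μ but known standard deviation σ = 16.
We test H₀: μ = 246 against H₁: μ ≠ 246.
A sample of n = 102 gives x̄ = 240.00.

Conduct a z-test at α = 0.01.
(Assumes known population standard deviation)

Answer: z = -3.7874, reject H₀

Derivation:
Standard error: SE = σ/√n = 16/√102 = 1.5842
z-statistic: z = (x̄ - μ₀)/SE = (240.00 - 246)/1.5842 = -3.7874
Critical value: ±2.576
p-value = 0.0002
Decision: reject H₀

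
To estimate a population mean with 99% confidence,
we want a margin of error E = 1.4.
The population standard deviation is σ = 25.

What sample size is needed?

z_0.005 = 2.576
n = (z×σ/E)² = (2.576×25/1.4)²
n = 2116.0000
Already a whole number: n = 2116

Answer: n = 2116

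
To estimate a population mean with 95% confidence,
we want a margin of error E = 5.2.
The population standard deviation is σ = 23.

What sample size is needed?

z_0.025 = 1.960
n = (z×σ/E)² = (1.960×23/5.2)²
n = 75.1556
Round up: n = 76

Answer: n = 76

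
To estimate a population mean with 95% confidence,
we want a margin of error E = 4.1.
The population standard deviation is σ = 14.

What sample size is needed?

z_0.025 = 1.960
n = (z×σ/E)² = (1.960×14/4.1)²
n = 44.7920
Round up: n = 45

Answer: n = 45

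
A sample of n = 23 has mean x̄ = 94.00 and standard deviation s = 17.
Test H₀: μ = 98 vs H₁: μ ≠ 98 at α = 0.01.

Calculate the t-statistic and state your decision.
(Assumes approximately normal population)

df = n - 1 = 22
SE = s/√n = 17/√23 = 3.5447
t = (x̄ - μ₀)/SE = (94.00 - 98)/3.5447 = -1.1284
Critical value: t_{0.005,22} = ±2.819
p-value ≈ 0.2713
Decision: fail to reject H₀

Answer: t = -1.1284, fail to reject H₀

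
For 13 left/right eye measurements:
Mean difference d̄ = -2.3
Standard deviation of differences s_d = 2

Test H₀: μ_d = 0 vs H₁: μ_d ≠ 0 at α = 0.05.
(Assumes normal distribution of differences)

df = n - 1 = 12
SE = s_d/√n = 2/√13 = 0.5547
t = d̄/SE = -2.3/0.5547 = -4.1464
Critical value: t_{0.025,12} = ±2.179
p-value ≈ 0.0014
Decision: reject H₀

Answer: t = -4.1464, reject H₀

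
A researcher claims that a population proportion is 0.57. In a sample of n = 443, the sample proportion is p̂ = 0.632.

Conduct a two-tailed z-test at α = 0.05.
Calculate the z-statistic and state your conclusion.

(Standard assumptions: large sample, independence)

H₀: p = 0.57, H₁: p ≠ 0.57
Standard error: SE = √(p₀(1-p₀)/n) = √(0.57×0.43/443) = 0.023522
z-statistic: z = (p̂ - p₀)/SE = (0.632 - 0.57)/0.023522 = 2.6358
Critical value: z_0.025 = ±1.960
p-value = 0.0084
Decision: reject H₀ at α = 0.05

Answer: z = 2.6358, reject H₀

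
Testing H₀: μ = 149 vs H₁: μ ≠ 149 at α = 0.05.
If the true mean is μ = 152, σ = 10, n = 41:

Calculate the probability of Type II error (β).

SE = σ/√n = 10/√41 = 1.5617
Critical values: μ₀ ± z_0.025×SE = 149 ± 1.960×1.5617
Acceptance region: (145.9391, 152.0609)
Under H₁ (μ = 152): z_high = (152.0609 - 152)/1.5617 = 0.0390, z_low = (145.9391 - 152)/1.5617 = -3.8810
β = P(not reject | H₁) = Φ(0.0390) - Φ(-3.8810) ≈ 0.5155

Answer: β ≈ 0.5155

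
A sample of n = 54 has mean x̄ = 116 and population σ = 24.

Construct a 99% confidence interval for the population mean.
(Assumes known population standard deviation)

Confidence level: 99%, α = 0.01
z_0.005 = 2.576
SE = σ/√n = 24/√54 = 3.2660
Margin of error = 2.576 × 3.2660 = 8.4132
CI: x̄ ± margin = 116 ± 8.4132
CI: (107.5868, 124.4132)

Answer: (107.5868, 124.4132)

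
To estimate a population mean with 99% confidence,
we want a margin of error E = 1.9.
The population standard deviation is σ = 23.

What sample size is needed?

Answer: n = 973

Derivation:
z_0.005 = 2.576
n = (z×σ/E)² = (2.576×23/1.9)²
n = 972.3893
Round up: n = 973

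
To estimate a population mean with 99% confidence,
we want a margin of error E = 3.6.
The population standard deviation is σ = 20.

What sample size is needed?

Answer: n = 205

Derivation:
z_0.005 = 2.576
n = (z×σ/E)² = (2.576×20/3.6)²
n = 204.8079
Round up: n = 205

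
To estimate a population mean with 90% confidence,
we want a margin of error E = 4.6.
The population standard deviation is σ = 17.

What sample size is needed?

Answer: n = 37

Derivation:
z_0.05 = 1.645
n = (z×σ/E)² = (1.645×17/4.6)²
n = 36.9585
Round up: n = 37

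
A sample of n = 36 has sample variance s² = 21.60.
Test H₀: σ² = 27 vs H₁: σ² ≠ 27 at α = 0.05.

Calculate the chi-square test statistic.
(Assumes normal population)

df = n - 1 = 35
χ² = (n-1)s²/σ₀² = 35×21.60/27 = 28.0000
Critical values: χ²_{0.975,35} = 20.569, χ²_{0.025,35} = 53.203
Rejection region: χ² < 20.569 or χ² > 53.203
Decision: fail to reject H₀

Answer: χ² = 28.0000, fail to reject H₀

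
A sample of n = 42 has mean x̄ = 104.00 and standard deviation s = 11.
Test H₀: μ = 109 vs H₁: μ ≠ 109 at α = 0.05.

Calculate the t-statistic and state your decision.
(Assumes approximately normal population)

Answer: t = -2.9459, reject H₀

Derivation:
df = n - 1 = 41
SE = s/√n = 11/√42 = 1.6973
t = (x̄ - μ₀)/SE = (104.00 - 109)/1.6973 = -2.9459
Critical value: t_{0.025,41} = ±2.020
p-value ≈ 0.0053
Decision: reject H₀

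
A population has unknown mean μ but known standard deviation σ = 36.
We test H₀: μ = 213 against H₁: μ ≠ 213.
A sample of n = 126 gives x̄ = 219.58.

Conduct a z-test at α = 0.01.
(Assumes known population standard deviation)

Answer: z = 2.0517, fail to reject H₀

Derivation:
Standard error: SE = σ/√n = 36/√126 = 3.2071
z-statistic: z = (x̄ - μ₀)/SE = (219.58 - 213)/3.2071 = 2.0517
Critical value: ±2.576
p-value = 0.0402
Decision: fail to reject H₀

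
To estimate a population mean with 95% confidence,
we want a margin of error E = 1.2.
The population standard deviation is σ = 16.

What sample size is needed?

z_0.025 = 1.960
n = (z×σ/E)² = (1.960×16/1.2)²
n = 682.9511
Round up: n = 683

Answer: n = 683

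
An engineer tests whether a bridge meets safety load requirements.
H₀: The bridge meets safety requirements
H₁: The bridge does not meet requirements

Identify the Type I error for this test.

Answer: Unnecessarily closing a safe bridge for repairs

Derivation:
Type I error (α): Rejecting H₀ when H₀ is true
Type II error (β): Failing to reject H₀ when H₁ is true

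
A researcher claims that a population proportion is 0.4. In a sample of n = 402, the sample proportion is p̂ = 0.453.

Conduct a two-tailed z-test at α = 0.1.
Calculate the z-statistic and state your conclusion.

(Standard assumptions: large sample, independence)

Answer: z = 2.1691, reject H₀

Derivation:
H₀: p = 0.4, H₁: p ≠ 0.4
Standard error: SE = √(p₀(1-p₀)/n) = √(0.4×0.6/402) = 0.024434
z-statistic: z = (p̂ - p₀)/SE = (0.453 - 0.4)/0.024434 = 2.1691
Critical value: z_0.05 = ±1.645
p-value = 0.0301
Decision: reject H₀ at α = 0.1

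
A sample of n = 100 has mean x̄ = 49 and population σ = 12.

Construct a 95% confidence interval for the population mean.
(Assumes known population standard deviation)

Confidence level: 95%, α = 0.05
z_0.025 = 1.960
SE = σ/√n = 12/√100 = 1.2000
Margin of error = 1.960 × 1.2000 = 2.3520
CI: x̄ ± margin = 49 ± 2.3520
CI: (46.6480, 51.3520)

Answer: (46.6480, 51.3520)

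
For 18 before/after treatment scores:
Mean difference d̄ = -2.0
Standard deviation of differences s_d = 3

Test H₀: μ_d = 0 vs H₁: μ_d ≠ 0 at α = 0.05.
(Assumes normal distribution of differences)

df = n - 1 = 17
SE = s_d/√n = 3/√18 = 0.7071
t = d̄/SE = -2.0/0.7071 = -2.8285
Critical value: t_{0.025,17} = ±2.110
p-value ≈ 0.0116
Decision: reject H₀

Answer: t = -2.8285, reject H₀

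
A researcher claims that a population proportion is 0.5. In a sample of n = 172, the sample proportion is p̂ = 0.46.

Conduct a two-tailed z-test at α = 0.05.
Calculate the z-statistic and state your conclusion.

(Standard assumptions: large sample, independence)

H₀: p = 0.5, H₁: p ≠ 0.5
Standard error: SE = √(p₀(1-p₀)/n) = √(0.5×0.5/172) = 0.038125
z-statistic: z = (p̂ - p₀)/SE = (0.46 - 0.5)/0.038125 = -1.0492
Critical value: z_0.025 = ±1.960
p-value = 0.2941
Decision: fail to reject H₀ at α = 0.05

Answer: z = -1.0492, fail to reject H₀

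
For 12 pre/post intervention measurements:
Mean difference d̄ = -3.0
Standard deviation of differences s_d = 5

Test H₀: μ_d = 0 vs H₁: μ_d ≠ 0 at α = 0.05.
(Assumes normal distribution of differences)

Answer: t = -2.0784, fail to reject H₀

Derivation:
df = n - 1 = 11
SE = s_d/√n = 5/√12 = 1.4434
t = d̄/SE = -3.0/1.4434 = -2.0784
Critical value: t_{0.025,11} = ±2.201
p-value ≈ 0.0619
Decision: fail to reject H₀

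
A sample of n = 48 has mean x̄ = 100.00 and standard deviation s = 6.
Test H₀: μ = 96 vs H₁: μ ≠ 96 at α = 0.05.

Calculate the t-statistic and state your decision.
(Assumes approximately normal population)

Answer: t = 4.6189, reject H₀

Derivation:
df = n - 1 = 47
SE = s/√n = 6/√48 = 0.8660
t = (x̄ - μ₀)/SE = (100.00 - 96)/0.8660 = 4.6189
Critical value: t_{0.025,47} = ±2.012
p-value < 0.0001
Decision: reject H₀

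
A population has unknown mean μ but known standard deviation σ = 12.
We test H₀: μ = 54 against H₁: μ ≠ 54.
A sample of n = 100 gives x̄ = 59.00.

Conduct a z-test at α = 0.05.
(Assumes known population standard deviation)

Answer: z = 4.1667, reject H₀

Derivation:
Standard error: SE = σ/√n = 12/√100 = 1.2000
z-statistic: z = (x̄ - μ₀)/SE = (59.00 - 54)/1.2000 = 4.1667
Critical value: ±1.960
p-value < 0.0001
Decision: reject H₀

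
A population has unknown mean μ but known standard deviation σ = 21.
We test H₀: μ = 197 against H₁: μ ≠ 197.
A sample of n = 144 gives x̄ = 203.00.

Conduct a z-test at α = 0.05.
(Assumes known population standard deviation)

Standard error: SE = σ/√n = 21/√144 = 1.7500
z-statistic: z = (x̄ - μ₀)/SE = (203.00 - 197)/1.7500 = 3.4286
Critical value: ±1.960
p-value = 0.0006
Decision: reject H₀

Answer: z = 3.4286, reject H₀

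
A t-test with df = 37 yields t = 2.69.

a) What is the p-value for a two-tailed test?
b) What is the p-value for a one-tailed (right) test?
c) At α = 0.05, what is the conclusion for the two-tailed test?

Using t-distribution with df = 37:
a) Two-tailed: p = 2×P(T > 2.69) = 0.0107
b) One-tailed: p = P(T > 2.69) = 0.0053
c) 0.0107 < 0.05, reject H₀

Answer: a) 0.0107, b) 0.0053, c) reject H₀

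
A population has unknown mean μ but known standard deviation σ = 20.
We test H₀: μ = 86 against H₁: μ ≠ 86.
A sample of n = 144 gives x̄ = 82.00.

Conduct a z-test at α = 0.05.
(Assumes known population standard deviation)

Standard error: SE = σ/√n = 20/√144 = 1.6667
z-statistic: z = (x̄ - μ₀)/SE = (82.00 - 86)/1.6667 = -2.4000
Critical value: ±1.960
p-value = 0.0164
Decision: reject H₀

Answer: z = -2.4000, reject H₀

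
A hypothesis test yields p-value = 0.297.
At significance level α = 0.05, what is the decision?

Answer: fail to reject H₀

Derivation:
Compare p-value to α:
0.297 ≥ 0.05
Decision: fail to reject H₀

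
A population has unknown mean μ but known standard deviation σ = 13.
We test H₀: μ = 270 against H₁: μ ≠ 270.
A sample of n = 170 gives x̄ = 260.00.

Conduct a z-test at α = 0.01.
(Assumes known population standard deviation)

Answer: z = -10.0291, reject H₀

Derivation:
Standard error: SE = σ/√n = 13/√170 = 0.9971
z-statistic: z = (x̄ - μ₀)/SE = (260.00 - 270)/0.9971 = -10.0291
Critical value: ±2.576
p-value < 0.0001
Decision: reject H₀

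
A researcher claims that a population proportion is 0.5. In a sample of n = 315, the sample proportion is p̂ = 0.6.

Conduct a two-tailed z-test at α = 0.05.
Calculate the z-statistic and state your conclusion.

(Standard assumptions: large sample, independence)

H₀: p = 0.5, H₁: p ≠ 0.5
Standard error: SE = √(p₀(1-p₀)/n) = √(0.5×0.5/315) = 0.028172
z-statistic: z = (p̂ - p₀)/SE = (0.6 - 0.5)/0.028172 = 3.5496
Critical value: z_0.025 = ±1.960
p-value = 0.0004
Decision: reject H₀ at α = 0.05

Answer: z = 3.5496, reject H₀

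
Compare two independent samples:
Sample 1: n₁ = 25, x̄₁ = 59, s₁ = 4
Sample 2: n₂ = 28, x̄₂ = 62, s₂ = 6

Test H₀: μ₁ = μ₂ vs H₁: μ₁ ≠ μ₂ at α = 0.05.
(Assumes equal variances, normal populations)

Answer: t = -2.1145, reject H₀

Derivation:
Pooled variance: s²_p = [24×4² + 27×6²]/(51) = 26.5882
s_p = 5.1564
SE = s_p×√(1/n₁ + 1/n₂) = 5.1564×√(1/25 + 1/28) = 1.4188
t = (x̄₁ - x̄₂)/SE = (59 - 62)/1.4188 = -2.1145
df = 51, t-critical = ±2.008
Decision: reject H₀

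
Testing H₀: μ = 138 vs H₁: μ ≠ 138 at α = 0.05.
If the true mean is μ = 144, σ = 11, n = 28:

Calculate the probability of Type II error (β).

SE = σ/√n = 11/√28 = 2.0788
Critical values: μ₀ ± z_0.025×SE = 138 ± 1.960×2.0788
Acceptance region: (133.9256, 142.0744)
Under H₁ (μ = 144): z_high = (142.0744 - 144)/2.0788 = -0.9263, z_low = (133.9256 - 144)/2.0788 = -4.8463
β = P(not reject | H₁) = Φ(-0.9263) - Φ(-4.8463) ≈ 0.1771

Answer: β ≈ 0.1771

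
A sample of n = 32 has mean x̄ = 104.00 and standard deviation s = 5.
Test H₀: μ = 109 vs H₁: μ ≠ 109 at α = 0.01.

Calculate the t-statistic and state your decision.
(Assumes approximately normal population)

Answer: t = -5.6567, reject H₀

Derivation:
df = n - 1 = 31
SE = s/√n = 5/√32 = 0.8839
t = (x̄ - μ₀)/SE = (104.00 - 109)/0.8839 = -5.6567
Critical value: t_{0.005,31} = ±2.744
p-value < 0.0001
Decision: reject H₀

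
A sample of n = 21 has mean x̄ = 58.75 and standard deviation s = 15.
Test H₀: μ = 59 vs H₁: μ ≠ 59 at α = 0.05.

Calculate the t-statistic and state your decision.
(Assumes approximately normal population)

df = n - 1 = 20
SE = s/√n = 15/√21 = 3.2733
t = (x̄ - μ₀)/SE = (58.75 - 59)/3.2733 = -0.0764
Critical value: t_{0.025,20} = ±2.086
p-value ≈ 0.9399
Decision: fail to reject H₀

Answer: t = -0.0764, fail to reject H₀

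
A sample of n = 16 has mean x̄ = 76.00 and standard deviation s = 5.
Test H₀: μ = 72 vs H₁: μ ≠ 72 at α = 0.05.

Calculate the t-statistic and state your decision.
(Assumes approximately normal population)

Answer: t = 3.2000, reject H₀

Derivation:
df = n - 1 = 15
SE = s/√n = 5/√16 = 1.2500
t = (x̄ - μ₀)/SE = (76.00 - 72)/1.2500 = 3.2000
Critical value: t_{0.025,15} = ±2.131
p-value ≈ 0.0060
Decision: reject H₀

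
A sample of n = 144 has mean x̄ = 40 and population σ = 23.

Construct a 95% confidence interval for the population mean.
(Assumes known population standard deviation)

Confidence level: 95%, α = 0.05
z_0.025 = 1.960
SE = σ/√n = 23/√144 = 1.9167
Margin of error = 1.960 × 1.9167 = 3.7567
CI: x̄ ± margin = 40 ± 3.7567
CI: (36.2433, 43.7567)

Answer: (36.2433, 43.7567)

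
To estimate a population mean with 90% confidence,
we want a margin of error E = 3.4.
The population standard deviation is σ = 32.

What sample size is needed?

z_0.05 = 1.645
n = (z×σ/E)² = (1.645×32/3.4)²
n = 239.7033
Round up: n = 240

Answer: n = 240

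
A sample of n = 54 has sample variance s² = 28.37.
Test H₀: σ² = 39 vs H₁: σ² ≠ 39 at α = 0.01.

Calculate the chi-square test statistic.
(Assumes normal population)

df = n - 1 = 53
χ² = (n-1)s²/σ₀² = 53×28.37/39 = 38.5541
Critical values: χ²_{0.995,53} = 30.230, χ²_{0.005,53} = 83.253
Rejection region: χ² < 30.230 or χ² > 83.253
Decision: fail to reject H₀

Answer: χ² = 38.5541, fail to reject H₀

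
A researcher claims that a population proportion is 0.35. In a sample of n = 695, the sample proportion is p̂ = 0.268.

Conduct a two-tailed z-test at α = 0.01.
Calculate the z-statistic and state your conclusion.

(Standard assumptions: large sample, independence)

Answer: z = -4.5324, reject H₀

Derivation:
H₀: p = 0.35, H₁: p ≠ 0.35
Standard error: SE = √(p₀(1-p₀)/n) = √(0.35×0.65/695) = 0.018092
z-statistic: z = (p̂ - p₀)/SE = (0.268 - 0.35)/0.018092 = -4.5324
Critical value: z_0.005 = ±2.576
p-value < 0.0001
Decision: reject H₀ at α = 0.01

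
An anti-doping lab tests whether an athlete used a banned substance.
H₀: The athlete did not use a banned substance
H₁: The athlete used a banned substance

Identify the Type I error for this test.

Answer: Falsely accusing a clean athlete of doping

Derivation:
Type I error (α): Rejecting H₀ when H₀ is true
Type II error (β): Failing to reject H₀ when H₁ is true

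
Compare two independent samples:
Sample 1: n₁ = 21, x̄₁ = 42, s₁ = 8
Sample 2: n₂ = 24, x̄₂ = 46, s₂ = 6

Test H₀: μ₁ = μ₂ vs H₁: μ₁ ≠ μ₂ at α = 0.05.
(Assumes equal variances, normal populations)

Pooled variance: s²_p = [20×8² + 23×6²]/(43) = 49.0233
s_p = 7.0017
SE = s_p×√(1/n₁ + 1/n₂) = 7.0017×√(1/21 + 1/24) = 2.0922
t = (x̄₁ - x̄₂)/SE = (42 - 46)/2.0922 = -1.9119
df = 43, t-critical = ±2.017
Decision: fail to reject H₀

Answer: t = -1.9119, fail to reject H₀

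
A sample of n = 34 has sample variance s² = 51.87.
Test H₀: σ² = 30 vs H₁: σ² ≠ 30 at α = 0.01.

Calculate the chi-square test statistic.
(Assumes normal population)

df = n - 1 = 33
χ² = (n-1)s²/σ₀² = 33×51.87/30 = 57.0570
Critical values: χ²_{0.995,33} = 15.815, χ²_{0.005,33} = 57.648
Rejection region: χ² < 15.815 or χ² > 57.648
Decision: fail to reject H₀

Answer: χ² = 57.0570, fail to reject H₀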